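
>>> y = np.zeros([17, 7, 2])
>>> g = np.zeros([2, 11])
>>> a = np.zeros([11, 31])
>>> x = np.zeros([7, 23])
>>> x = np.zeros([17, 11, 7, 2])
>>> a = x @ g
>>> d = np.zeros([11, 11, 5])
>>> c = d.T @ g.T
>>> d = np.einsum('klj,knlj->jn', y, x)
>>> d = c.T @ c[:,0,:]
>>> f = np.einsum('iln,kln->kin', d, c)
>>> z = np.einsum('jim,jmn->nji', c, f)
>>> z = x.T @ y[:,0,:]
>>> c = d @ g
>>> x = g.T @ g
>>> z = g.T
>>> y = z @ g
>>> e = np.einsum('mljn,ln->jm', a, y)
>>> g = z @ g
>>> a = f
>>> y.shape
(11, 11)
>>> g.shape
(11, 11)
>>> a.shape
(5, 2, 2)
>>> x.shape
(11, 11)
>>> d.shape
(2, 11, 2)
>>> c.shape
(2, 11, 11)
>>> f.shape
(5, 2, 2)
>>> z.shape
(11, 2)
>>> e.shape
(7, 17)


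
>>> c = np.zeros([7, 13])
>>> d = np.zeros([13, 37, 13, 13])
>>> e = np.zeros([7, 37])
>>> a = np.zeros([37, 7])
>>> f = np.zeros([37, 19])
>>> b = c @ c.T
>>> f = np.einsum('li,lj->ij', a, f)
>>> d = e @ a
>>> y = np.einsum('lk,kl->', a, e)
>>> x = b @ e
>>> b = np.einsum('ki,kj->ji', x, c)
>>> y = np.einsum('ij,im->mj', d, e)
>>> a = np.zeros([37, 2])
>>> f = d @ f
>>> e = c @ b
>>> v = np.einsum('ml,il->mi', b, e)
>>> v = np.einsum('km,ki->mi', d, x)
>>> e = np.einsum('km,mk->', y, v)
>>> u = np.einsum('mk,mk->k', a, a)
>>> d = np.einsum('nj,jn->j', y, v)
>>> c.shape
(7, 13)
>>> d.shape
(7,)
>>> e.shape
()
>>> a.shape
(37, 2)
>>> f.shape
(7, 19)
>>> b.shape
(13, 37)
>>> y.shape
(37, 7)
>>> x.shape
(7, 37)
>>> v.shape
(7, 37)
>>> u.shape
(2,)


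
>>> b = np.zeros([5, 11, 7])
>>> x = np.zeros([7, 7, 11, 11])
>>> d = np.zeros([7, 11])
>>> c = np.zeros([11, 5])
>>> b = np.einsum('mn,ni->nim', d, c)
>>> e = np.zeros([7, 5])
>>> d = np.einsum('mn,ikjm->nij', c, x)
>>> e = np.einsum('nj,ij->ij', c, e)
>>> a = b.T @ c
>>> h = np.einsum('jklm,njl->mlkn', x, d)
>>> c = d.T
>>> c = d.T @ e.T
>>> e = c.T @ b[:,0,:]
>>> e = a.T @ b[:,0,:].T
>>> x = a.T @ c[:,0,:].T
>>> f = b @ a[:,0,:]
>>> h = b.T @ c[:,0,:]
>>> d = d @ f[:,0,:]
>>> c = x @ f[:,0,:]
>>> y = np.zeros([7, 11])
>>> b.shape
(11, 5, 7)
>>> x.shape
(5, 5, 11)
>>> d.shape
(5, 7, 5)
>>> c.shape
(5, 5, 5)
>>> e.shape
(5, 5, 11)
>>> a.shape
(7, 5, 5)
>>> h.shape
(7, 5, 7)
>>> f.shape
(11, 5, 5)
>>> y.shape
(7, 11)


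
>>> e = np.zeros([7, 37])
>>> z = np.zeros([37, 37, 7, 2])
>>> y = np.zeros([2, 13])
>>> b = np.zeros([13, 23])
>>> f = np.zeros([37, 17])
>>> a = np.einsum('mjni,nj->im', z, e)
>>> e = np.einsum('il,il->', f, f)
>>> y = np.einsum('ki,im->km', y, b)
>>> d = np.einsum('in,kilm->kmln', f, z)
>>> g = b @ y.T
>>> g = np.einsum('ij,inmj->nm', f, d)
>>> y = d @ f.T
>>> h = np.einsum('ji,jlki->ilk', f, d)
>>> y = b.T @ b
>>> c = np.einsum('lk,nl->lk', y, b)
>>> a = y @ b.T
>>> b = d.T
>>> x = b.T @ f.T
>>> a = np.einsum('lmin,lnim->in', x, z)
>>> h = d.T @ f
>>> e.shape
()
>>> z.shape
(37, 37, 7, 2)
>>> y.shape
(23, 23)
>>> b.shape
(17, 7, 2, 37)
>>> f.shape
(37, 17)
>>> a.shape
(7, 37)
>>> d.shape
(37, 2, 7, 17)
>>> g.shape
(2, 7)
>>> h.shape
(17, 7, 2, 17)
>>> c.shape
(23, 23)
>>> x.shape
(37, 2, 7, 37)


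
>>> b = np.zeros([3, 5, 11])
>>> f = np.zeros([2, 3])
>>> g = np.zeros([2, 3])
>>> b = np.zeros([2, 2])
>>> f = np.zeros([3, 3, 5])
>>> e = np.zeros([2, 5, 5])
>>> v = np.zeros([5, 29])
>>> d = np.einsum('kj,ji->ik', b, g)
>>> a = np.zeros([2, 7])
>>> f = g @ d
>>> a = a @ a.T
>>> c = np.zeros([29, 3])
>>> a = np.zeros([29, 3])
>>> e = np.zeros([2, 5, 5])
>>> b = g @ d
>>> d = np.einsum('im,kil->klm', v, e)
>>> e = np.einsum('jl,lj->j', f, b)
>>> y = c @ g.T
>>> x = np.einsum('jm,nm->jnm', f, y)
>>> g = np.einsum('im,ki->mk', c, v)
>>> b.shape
(2, 2)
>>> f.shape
(2, 2)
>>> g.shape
(3, 5)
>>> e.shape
(2,)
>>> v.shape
(5, 29)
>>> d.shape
(2, 5, 29)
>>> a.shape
(29, 3)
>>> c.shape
(29, 3)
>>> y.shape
(29, 2)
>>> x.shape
(2, 29, 2)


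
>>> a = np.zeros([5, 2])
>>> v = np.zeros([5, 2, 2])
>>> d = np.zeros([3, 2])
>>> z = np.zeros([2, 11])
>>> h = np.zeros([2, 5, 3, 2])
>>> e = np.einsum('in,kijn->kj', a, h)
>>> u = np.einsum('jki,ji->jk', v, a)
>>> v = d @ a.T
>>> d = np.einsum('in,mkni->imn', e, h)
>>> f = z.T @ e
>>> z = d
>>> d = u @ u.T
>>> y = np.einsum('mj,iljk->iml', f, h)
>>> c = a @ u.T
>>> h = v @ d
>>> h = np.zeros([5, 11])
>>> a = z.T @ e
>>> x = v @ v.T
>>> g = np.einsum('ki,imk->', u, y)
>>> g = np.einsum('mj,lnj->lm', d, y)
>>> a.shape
(3, 2, 3)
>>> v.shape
(3, 5)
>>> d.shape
(5, 5)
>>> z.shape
(2, 2, 3)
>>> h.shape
(5, 11)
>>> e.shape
(2, 3)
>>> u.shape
(5, 2)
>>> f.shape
(11, 3)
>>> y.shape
(2, 11, 5)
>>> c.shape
(5, 5)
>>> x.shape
(3, 3)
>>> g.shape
(2, 5)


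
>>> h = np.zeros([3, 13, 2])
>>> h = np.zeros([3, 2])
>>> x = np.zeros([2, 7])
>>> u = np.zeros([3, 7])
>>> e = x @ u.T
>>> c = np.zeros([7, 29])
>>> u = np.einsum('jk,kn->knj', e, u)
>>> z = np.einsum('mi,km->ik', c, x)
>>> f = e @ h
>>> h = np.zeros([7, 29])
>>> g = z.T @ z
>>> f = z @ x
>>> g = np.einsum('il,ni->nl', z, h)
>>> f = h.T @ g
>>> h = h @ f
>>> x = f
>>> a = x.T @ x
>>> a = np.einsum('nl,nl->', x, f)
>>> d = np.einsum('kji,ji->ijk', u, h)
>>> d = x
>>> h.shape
(7, 2)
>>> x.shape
(29, 2)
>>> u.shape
(3, 7, 2)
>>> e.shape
(2, 3)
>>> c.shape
(7, 29)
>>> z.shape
(29, 2)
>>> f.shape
(29, 2)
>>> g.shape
(7, 2)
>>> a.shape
()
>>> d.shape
(29, 2)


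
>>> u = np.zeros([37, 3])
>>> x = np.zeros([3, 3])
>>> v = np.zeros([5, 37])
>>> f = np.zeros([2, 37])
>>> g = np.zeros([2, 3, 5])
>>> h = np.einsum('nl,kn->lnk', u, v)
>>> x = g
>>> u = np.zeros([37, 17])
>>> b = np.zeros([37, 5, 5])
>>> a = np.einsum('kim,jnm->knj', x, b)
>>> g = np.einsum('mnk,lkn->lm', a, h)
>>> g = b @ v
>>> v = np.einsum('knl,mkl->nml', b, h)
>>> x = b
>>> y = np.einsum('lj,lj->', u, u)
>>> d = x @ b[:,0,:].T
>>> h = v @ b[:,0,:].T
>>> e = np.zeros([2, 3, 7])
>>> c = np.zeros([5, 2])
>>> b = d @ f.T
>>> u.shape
(37, 17)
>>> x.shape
(37, 5, 5)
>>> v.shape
(5, 3, 5)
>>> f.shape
(2, 37)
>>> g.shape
(37, 5, 37)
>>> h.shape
(5, 3, 37)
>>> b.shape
(37, 5, 2)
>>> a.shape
(2, 5, 37)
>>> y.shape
()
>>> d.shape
(37, 5, 37)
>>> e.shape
(2, 3, 7)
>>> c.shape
(5, 2)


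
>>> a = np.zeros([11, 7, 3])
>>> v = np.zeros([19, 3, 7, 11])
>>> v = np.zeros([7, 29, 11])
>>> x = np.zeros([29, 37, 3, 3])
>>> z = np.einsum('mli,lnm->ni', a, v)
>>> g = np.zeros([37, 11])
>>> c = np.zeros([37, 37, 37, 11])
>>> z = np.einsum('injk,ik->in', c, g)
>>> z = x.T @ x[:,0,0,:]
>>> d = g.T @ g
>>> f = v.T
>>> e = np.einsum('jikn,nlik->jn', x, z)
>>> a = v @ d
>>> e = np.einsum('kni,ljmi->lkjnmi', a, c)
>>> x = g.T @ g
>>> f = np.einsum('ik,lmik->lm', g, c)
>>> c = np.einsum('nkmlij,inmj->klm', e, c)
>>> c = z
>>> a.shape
(7, 29, 11)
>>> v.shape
(7, 29, 11)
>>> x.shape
(11, 11)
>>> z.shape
(3, 3, 37, 3)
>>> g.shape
(37, 11)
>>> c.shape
(3, 3, 37, 3)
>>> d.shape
(11, 11)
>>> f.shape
(37, 37)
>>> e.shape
(37, 7, 37, 29, 37, 11)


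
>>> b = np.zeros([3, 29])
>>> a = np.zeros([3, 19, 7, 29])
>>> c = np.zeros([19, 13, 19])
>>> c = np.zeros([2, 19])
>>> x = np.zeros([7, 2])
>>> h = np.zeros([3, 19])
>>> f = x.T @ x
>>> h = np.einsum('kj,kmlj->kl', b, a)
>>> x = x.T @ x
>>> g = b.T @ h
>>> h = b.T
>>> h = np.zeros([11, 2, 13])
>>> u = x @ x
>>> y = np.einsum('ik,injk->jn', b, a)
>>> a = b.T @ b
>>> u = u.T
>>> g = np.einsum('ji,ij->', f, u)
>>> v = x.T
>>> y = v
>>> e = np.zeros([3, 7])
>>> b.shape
(3, 29)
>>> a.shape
(29, 29)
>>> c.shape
(2, 19)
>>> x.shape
(2, 2)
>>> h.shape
(11, 2, 13)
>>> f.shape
(2, 2)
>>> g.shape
()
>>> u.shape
(2, 2)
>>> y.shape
(2, 2)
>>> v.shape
(2, 2)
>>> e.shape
(3, 7)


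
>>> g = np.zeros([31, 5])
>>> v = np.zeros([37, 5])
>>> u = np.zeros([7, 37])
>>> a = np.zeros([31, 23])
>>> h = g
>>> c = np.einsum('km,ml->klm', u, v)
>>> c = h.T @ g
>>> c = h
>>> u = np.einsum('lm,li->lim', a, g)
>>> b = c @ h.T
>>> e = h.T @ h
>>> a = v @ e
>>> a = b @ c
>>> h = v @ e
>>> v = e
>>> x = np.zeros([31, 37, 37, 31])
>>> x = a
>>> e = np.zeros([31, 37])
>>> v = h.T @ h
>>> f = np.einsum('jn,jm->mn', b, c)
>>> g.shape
(31, 5)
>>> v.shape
(5, 5)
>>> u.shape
(31, 5, 23)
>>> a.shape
(31, 5)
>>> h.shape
(37, 5)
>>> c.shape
(31, 5)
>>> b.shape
(31, 31)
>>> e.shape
(31, 37)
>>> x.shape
(31, 5)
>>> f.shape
(5, 31)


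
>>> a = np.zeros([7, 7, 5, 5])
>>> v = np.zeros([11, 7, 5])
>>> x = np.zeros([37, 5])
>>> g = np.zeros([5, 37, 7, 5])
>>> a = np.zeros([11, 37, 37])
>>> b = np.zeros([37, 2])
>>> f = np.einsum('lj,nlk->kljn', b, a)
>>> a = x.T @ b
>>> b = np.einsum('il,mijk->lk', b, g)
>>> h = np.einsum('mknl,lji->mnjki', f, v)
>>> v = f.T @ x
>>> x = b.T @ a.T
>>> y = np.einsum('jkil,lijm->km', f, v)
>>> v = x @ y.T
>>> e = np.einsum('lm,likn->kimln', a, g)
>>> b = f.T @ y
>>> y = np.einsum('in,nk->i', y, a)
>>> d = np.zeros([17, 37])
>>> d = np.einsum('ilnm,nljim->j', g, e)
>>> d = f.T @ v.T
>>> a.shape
(5, 2)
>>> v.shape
(5, 37)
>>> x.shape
(5, 5)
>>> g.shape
(5, 37, 7, 5)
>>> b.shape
(11, 2, 37, 5)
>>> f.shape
(37, 37, 2, 11)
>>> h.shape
(37, 2, 7, 37, 5)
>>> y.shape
(37,)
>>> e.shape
(7, 37, 2, 5, 5)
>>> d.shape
(11, 2, 37, 5)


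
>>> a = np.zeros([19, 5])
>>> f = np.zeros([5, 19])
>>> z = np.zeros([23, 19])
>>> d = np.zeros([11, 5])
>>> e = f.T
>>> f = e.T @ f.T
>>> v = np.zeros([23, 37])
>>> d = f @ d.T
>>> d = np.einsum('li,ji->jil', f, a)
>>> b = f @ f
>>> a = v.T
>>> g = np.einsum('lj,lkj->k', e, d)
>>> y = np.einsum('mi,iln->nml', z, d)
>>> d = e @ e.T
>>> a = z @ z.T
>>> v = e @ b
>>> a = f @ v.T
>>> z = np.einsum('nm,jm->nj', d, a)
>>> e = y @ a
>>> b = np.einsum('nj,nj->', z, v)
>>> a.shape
(5, 19)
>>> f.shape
(5, 5)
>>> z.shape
(19, 5)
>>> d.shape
(19, 19)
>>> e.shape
(5, 23, 19)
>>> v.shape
(19, 5)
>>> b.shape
()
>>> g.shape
(5,)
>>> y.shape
(5, 23, 5)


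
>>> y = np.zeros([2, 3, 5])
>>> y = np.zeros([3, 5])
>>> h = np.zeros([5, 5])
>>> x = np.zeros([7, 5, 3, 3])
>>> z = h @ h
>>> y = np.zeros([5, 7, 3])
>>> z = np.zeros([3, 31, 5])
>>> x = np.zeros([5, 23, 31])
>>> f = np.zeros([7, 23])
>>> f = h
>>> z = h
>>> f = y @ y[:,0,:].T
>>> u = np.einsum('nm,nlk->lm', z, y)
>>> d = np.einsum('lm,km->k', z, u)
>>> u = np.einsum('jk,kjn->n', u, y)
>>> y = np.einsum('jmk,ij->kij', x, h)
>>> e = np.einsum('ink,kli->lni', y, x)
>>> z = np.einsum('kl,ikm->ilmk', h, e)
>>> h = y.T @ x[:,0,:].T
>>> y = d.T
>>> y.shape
(7,)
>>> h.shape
(5, 5, 5)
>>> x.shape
(5, 23, 31)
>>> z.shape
(23, 5, 31, 5)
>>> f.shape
(5, 7, 5)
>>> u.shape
(3,)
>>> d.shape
(7,)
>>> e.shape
(23, 5, 31)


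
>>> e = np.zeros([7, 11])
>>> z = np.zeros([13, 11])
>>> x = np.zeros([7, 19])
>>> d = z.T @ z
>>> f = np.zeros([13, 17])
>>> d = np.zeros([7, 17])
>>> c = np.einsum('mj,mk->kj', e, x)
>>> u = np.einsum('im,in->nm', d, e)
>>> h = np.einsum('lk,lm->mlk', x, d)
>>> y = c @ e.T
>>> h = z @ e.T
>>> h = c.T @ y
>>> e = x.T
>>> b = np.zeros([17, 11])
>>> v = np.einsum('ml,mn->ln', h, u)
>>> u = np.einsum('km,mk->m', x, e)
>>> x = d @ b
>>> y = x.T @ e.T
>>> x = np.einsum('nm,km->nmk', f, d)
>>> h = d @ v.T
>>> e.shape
(19, 7)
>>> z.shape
(13, 11)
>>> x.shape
(13, 17, 7)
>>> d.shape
(7, 17)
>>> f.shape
(13, 17)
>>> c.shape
(19, 11)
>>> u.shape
(19,)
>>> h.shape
(7, 7)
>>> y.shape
(11, 19)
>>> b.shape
(17, 11)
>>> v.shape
(7, 17)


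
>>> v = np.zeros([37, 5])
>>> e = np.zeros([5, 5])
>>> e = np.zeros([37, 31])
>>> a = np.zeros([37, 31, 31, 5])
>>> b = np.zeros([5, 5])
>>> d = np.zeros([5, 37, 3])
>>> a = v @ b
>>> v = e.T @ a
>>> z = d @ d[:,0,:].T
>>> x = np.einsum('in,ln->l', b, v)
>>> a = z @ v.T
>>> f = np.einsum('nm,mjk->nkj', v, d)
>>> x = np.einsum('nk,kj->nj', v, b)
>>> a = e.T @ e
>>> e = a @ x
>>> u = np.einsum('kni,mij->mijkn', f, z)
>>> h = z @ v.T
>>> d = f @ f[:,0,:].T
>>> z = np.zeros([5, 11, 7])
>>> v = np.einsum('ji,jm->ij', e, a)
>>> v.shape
(5, 31)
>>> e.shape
(31, 5)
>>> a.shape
(31, 31)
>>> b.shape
(5, 5)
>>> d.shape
(31, 3, 31)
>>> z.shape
(5, 11, 7)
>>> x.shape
(31, 5)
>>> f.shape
(31, 3, 37)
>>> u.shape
(5, 37, 5, 31, 3)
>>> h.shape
(5, 37, 31)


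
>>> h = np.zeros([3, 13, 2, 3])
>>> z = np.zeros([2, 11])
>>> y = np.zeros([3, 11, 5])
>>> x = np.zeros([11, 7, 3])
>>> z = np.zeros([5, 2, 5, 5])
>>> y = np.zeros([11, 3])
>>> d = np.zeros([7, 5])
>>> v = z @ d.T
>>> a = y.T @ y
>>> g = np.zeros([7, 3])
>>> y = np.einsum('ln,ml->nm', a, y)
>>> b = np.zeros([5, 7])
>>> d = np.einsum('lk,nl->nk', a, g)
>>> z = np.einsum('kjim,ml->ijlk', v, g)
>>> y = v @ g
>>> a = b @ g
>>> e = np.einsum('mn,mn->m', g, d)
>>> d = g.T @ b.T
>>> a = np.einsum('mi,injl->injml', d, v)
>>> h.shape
(3, 13, 2, 3)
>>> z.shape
(5, 2, 3, 5)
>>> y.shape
(5, 2, 5, 3)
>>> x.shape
(11, 7, 3)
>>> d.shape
(3, 5)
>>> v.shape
(5, 2, 5, 7)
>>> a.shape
(5, 2, 5, 3, 7)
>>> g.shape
(7, 3)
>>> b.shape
(5, 7)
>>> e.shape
(7,)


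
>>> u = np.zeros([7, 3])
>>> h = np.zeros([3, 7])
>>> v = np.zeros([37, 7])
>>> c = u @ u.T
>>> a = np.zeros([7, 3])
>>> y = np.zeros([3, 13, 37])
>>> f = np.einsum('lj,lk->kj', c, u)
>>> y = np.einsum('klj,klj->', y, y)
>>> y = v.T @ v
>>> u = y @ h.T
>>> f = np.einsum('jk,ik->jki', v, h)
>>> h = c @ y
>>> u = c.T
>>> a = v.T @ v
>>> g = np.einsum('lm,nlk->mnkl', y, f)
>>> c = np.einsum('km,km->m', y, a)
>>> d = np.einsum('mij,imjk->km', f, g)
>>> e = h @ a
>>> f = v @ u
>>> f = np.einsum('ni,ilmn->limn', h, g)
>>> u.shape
(7, 7)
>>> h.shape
(7, 7)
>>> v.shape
(37, 7)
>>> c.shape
(7,)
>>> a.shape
(7, 7)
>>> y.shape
(7, 7)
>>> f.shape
(37, 7, 3, 7)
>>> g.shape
(7, 37, 3, 7)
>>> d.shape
(7, 37)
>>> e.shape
(7, 7)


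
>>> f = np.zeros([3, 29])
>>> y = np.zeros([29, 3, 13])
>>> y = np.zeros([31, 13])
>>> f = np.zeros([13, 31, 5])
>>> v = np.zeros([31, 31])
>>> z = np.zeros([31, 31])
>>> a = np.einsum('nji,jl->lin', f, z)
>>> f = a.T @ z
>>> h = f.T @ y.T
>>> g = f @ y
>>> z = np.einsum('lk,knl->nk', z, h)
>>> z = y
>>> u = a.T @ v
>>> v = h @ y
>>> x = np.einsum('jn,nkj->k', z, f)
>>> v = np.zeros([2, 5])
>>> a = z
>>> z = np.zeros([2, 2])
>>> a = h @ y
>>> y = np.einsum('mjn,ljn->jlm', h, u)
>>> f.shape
(13, 5, 31)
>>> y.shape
(5, 13, 31)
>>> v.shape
(2, 5)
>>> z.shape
(2, 2)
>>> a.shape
(31, 5, 13)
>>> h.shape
(31, 5, 31)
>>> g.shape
(13, 5, 13)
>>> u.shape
(13, 5, 31)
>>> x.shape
(5,)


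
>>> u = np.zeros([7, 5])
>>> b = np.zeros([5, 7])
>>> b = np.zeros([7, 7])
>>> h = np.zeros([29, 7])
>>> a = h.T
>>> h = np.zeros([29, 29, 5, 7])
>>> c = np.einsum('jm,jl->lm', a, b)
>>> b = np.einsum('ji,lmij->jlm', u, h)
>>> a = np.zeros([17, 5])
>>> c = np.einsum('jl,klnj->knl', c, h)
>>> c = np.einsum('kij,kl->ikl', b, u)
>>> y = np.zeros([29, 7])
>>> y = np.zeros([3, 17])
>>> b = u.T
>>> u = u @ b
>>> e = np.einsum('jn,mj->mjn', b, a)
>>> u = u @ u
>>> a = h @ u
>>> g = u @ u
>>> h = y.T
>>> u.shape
(7, 7)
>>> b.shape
(5, 7)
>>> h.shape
(17, 3)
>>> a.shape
(29, 29, 5, 7)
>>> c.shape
(29, 7, 5)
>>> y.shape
(3, 17)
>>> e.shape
(17, 5, 7)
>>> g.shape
(7, 7)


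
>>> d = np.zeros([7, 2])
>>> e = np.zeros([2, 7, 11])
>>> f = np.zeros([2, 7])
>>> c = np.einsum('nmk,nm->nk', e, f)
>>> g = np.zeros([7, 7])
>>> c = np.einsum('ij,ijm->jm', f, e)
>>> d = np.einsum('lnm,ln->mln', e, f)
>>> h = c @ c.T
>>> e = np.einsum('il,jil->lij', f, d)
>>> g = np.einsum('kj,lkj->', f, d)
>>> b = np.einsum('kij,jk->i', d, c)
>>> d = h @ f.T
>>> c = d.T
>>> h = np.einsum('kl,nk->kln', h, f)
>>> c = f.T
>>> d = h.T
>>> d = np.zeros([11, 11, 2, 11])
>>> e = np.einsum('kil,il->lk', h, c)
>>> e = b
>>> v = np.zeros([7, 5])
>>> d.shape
(11, 11, 2, 11)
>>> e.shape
(2,)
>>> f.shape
(2, 7)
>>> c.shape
(7, 2)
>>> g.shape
()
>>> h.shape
(7, 7, 2)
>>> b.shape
(2,)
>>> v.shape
(7, 5)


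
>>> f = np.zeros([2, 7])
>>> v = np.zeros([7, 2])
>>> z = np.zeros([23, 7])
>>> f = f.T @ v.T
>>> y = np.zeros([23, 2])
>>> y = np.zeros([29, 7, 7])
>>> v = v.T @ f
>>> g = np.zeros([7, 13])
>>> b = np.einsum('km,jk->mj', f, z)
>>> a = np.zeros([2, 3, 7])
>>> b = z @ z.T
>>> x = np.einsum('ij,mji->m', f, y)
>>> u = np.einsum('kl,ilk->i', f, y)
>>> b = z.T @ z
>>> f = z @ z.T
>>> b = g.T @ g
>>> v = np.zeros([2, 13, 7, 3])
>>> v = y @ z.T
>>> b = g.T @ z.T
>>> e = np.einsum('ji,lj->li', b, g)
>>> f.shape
(23, 23)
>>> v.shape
(29, 7, 23)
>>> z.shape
(23, 7)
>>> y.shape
(29, 7, 7)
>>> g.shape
(7, 13)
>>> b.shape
(13, 23)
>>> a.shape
(2, 3, 7)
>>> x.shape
(29,)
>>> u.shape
(29,)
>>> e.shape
(7, 23)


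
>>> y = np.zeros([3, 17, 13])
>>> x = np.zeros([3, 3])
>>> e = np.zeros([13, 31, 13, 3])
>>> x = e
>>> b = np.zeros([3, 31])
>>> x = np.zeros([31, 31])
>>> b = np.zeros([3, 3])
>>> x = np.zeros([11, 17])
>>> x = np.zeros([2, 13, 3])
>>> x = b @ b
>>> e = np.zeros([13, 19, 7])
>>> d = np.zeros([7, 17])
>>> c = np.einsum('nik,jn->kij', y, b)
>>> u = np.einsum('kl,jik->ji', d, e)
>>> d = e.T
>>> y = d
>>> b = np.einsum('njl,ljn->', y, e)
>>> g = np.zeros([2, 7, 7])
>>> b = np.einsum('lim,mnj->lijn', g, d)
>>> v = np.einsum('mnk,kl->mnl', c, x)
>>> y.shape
(7, 19, 13)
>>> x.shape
(3, 3)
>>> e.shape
(13, 19, 7)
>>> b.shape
(2, 7, 13, 19)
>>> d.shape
(7, 19, 13)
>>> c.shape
(13, 17, 3)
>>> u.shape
(13, 19)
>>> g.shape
(2, 7, 7)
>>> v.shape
(13, 17, 3)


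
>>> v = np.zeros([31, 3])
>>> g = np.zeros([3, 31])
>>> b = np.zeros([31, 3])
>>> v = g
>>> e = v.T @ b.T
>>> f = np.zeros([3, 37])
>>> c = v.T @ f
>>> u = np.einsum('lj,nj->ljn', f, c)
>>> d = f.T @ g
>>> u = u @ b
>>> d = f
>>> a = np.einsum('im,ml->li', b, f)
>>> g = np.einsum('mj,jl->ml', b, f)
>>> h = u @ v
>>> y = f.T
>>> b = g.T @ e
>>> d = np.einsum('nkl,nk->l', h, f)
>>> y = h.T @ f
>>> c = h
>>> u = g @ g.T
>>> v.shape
(3, 31)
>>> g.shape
(31, 37)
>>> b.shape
(37, 31)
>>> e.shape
(31, 31)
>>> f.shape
(3, 37)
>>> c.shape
(3, 37, 31)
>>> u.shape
(31, 31)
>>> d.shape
(31,)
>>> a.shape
(37, 31)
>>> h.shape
(3, 37, 31)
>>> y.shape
(31, 37, 37)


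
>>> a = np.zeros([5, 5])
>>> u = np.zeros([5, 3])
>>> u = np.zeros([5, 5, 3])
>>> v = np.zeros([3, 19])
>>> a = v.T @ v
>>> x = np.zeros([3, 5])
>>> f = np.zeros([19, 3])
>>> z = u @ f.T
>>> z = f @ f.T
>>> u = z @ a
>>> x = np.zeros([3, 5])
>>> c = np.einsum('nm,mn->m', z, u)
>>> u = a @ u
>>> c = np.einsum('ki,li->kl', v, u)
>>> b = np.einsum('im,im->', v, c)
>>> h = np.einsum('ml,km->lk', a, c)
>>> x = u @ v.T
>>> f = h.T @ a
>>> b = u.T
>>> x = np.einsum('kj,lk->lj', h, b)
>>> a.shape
(19, 19)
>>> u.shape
(19, 19)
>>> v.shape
(3, 19)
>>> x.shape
(19, 3)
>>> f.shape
(3, 19)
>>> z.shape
(19, 19)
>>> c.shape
(3, 19)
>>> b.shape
(19, 19)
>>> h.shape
(19, 3)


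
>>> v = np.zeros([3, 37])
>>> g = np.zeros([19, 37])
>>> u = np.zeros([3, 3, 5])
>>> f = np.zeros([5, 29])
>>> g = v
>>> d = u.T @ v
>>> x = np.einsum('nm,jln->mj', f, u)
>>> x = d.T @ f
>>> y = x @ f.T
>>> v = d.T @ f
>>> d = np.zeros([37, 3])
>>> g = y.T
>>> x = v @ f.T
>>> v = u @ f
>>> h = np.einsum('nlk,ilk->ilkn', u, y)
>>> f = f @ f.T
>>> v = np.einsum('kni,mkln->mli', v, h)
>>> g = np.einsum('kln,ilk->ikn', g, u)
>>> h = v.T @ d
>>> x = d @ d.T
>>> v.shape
(37, 5, 29)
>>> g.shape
(3, 5, 37)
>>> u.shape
(3, 3, 5)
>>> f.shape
(5, 5)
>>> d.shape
(37, 3)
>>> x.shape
(37, 37)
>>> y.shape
(37, 3, 5)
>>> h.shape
(29, 5, 3)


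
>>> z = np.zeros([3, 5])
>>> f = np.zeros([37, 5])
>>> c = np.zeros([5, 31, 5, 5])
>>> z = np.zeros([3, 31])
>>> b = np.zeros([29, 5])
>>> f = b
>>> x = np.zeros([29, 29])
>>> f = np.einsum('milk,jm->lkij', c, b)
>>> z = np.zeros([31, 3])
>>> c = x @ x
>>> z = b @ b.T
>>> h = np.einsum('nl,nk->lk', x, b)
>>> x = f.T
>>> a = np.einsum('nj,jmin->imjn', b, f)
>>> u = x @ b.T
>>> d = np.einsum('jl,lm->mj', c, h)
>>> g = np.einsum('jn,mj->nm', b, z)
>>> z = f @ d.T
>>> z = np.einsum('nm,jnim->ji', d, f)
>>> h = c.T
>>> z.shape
(5, 31)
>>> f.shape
(5, 5, 31, 29)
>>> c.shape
(29, 29)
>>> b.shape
(29, 5)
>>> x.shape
(29, 31, 5, 5)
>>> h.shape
(29, 29)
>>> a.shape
(31, 5, 5, 29)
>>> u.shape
(29, 31, 5, 29)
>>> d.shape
(5, 29)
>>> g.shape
(5, 29)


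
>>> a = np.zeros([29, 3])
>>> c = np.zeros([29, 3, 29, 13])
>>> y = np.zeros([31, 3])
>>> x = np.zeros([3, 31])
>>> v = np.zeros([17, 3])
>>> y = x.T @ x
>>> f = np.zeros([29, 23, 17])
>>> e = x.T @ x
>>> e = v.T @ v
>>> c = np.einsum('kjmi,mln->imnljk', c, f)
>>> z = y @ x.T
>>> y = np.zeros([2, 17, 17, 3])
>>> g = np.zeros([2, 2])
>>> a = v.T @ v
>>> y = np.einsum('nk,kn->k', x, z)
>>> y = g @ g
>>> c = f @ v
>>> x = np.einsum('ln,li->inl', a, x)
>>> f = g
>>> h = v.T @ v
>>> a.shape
(3, 3)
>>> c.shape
(29, 23, 3)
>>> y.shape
(2, 2)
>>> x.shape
(31, 3, 3)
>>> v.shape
(17, 3)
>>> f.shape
(2, 2)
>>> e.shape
(3, 3)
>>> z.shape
(31, 3)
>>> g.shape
(2, 2)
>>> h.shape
(3, 3)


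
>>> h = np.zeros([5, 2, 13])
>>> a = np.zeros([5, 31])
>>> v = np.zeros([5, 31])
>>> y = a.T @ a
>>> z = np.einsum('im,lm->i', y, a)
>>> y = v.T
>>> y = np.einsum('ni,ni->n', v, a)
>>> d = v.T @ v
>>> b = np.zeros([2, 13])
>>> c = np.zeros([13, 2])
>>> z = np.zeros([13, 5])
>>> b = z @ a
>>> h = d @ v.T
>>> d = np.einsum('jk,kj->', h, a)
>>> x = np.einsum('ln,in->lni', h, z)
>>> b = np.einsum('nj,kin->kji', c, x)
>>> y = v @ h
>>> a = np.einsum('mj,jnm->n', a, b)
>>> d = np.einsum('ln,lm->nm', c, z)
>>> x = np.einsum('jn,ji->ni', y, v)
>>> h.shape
(31, 5)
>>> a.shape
(2,)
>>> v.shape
(5, 31)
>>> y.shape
(5, 5)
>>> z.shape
(13, 5)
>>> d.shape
(2, 5)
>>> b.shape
(31, 2, 5)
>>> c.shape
(13, 2)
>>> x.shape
(5, 31)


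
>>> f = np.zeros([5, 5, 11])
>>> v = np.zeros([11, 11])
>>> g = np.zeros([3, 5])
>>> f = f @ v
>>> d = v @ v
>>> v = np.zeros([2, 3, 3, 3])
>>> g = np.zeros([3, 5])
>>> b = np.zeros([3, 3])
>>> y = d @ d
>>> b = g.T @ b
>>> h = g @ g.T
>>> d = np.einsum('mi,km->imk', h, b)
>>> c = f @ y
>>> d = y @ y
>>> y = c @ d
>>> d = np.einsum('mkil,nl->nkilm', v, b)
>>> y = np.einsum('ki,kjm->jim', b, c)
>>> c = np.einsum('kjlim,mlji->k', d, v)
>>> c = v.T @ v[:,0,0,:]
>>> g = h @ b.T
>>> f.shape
(5, 5, 11)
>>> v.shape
(2, 3, 3, 3)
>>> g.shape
(3, 5)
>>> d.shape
(5, 3, 3, 3, 2)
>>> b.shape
(5, 3)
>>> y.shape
(5, 3, 11)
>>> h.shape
(3, 3)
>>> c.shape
(3, 3, 3, 3)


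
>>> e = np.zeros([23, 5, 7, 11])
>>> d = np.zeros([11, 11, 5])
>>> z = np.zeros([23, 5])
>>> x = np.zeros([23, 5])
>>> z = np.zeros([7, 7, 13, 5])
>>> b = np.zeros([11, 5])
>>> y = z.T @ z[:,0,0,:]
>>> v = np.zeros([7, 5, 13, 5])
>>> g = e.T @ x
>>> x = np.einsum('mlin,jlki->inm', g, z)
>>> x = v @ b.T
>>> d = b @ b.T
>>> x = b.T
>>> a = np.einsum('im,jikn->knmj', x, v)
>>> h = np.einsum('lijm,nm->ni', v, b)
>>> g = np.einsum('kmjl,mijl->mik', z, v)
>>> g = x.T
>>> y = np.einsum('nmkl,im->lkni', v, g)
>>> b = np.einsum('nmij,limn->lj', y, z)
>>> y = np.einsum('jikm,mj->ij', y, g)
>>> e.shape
(23, 5, 7, 11)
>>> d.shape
(11, 11)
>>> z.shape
(7, 7, 13, 5)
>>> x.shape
(5, 11)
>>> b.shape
(7, 11)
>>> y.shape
(13, 5)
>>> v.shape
(7, 5, 13, 5)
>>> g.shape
(11, 5)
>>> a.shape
(13, 5, 11, 7)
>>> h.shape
(11, 5)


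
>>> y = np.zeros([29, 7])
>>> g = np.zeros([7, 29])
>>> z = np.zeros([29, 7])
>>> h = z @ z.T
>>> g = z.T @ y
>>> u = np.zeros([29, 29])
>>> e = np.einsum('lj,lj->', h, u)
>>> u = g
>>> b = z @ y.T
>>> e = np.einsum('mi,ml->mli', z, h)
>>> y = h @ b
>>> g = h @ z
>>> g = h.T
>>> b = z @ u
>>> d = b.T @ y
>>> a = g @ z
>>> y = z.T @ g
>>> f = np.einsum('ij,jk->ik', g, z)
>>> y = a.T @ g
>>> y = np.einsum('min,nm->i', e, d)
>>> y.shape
(29,)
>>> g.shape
(29, 29)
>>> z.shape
(29, 7)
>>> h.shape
(29, 29)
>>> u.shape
(7, 7)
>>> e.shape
(29, 29, 7)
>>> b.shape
(29, 7)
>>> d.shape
(7, 29)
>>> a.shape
(29, 7)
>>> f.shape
(29, 7)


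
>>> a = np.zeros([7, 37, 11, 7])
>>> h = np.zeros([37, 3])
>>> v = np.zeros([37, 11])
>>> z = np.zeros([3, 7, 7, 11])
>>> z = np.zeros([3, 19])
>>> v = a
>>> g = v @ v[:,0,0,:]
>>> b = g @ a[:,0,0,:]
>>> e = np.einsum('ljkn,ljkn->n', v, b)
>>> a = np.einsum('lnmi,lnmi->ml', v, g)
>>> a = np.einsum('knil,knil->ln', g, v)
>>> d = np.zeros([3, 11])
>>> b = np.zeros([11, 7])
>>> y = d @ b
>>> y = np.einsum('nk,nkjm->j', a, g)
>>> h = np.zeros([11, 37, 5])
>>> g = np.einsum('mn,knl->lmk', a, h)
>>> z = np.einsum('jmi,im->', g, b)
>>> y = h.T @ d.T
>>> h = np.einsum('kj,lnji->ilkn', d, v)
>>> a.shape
(7, 37)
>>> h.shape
(7, 7, 3, 37)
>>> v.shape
(7, 37, 11, 7)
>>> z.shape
()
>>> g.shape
(5, 7, 11)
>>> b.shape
(11, 7)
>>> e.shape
(7,)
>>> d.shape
(3, 11)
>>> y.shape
(5, 37, 3)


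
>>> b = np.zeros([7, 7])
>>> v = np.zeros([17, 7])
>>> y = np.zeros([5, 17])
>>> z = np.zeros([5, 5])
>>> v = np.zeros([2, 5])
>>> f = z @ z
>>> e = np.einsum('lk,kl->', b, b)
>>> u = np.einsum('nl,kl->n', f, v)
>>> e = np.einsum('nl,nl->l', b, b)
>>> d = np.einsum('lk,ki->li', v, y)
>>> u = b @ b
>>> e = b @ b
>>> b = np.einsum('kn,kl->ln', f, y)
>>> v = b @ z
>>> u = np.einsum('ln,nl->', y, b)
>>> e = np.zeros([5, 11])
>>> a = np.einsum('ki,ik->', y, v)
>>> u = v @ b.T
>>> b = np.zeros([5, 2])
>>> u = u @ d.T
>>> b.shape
(5, 2)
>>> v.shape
(17, 5)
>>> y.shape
(5, 17)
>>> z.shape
(5, 5)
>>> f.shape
(5, 5)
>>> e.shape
(5, 11)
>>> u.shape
(17, 2)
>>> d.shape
(2, 17)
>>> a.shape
()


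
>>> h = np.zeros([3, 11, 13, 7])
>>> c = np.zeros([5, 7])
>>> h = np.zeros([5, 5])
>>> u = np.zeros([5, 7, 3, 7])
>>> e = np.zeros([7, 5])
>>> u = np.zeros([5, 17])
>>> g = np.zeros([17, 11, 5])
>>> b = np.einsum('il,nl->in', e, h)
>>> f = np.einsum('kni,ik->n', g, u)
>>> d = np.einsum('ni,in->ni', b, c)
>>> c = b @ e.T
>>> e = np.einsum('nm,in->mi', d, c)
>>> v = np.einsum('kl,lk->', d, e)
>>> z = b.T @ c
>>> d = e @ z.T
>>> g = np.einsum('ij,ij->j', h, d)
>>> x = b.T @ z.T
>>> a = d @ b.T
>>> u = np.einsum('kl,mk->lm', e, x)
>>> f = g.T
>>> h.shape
(5, 5)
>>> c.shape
(7, 7)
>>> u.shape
(7, 5)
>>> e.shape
(5, 7)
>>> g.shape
(5,)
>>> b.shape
(7, 5)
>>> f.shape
(5,)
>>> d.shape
(5, 5)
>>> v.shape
()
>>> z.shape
(5, 7)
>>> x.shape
(5, 5)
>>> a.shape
(5, 7)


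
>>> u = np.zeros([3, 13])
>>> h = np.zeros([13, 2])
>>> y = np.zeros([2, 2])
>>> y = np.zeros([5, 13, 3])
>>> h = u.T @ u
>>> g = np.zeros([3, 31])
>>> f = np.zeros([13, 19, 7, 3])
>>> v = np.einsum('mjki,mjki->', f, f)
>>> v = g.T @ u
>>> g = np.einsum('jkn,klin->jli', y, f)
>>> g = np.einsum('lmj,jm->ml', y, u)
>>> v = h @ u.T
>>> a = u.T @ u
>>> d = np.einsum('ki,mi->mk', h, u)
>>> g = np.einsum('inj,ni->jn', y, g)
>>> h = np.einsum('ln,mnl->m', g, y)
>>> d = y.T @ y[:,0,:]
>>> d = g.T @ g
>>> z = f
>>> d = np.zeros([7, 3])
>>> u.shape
(3, 13)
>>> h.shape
(5,)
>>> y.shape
(5, 13, 3)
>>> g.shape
(3, 13)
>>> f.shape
(13, 19, 7, 3)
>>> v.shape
(13, 3)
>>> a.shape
(13, 13)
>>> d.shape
(7, 3)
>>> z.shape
(13, 19, 7, 3)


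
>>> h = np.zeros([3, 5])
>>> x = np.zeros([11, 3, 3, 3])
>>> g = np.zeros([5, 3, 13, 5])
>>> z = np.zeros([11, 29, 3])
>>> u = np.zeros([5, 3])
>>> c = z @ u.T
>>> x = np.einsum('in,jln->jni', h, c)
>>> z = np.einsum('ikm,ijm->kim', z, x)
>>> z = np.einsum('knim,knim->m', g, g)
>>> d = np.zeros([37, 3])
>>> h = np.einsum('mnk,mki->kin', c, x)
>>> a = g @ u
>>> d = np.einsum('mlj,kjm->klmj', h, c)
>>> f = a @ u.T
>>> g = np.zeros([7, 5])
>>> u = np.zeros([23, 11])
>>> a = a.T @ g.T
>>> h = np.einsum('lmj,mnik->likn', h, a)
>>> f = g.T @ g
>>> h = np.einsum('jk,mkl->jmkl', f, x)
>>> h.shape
(5, 11, 5, 3)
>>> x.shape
(11, 5, 3)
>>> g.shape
(7, 5)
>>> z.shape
(5,)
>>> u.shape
(23, 11)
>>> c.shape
(11, 29, 5)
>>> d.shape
(11, 3, 5, 29)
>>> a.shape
(3, 13, 3, 7)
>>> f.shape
(5, 5)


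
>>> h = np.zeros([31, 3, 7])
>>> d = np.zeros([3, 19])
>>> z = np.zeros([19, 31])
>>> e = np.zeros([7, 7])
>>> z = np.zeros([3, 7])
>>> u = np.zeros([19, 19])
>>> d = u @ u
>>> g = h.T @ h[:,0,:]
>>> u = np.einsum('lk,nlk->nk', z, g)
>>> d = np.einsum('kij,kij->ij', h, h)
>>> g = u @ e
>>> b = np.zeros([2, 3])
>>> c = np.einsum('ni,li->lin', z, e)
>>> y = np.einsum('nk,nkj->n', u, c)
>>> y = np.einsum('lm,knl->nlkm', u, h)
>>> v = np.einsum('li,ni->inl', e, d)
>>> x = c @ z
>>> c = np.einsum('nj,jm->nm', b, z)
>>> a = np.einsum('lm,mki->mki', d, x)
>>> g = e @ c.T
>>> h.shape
(31, 3, 7)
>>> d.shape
(3, 7)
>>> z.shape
(3, 7)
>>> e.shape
(7, 7)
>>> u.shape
(7, 7)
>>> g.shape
(7, 2)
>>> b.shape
(2, 3)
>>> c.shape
(2, 7)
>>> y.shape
(3, 7, 31, 7)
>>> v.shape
(7, 3, 7)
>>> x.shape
(7, 7, 7)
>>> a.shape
(7, 7, 7)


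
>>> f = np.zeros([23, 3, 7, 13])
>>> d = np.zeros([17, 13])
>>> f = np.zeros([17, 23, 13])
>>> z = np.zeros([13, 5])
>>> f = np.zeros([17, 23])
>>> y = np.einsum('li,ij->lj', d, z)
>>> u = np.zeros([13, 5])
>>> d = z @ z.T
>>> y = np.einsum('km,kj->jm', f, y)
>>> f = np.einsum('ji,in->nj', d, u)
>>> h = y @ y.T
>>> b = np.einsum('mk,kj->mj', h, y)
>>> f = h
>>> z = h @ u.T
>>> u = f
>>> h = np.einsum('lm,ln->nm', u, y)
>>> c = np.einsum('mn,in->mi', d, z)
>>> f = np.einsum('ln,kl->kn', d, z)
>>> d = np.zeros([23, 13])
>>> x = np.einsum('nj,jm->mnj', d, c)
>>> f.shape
(5, 13)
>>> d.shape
(23, 13)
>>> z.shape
(5, 13)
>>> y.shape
(5, 23)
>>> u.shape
(5, 5)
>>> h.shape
(23, 5)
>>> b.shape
(5, 23)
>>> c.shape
(13, 5)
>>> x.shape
(5, 23, 13)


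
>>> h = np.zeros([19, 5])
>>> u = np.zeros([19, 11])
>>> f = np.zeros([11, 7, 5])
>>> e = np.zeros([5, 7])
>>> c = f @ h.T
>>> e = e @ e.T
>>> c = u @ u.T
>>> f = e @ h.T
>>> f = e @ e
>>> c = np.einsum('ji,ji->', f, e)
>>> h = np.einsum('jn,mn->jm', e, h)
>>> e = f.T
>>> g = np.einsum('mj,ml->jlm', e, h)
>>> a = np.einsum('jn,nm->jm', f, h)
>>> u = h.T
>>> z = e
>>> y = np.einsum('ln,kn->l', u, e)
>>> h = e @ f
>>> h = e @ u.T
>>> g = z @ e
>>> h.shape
(5, 19)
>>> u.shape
(19, 5)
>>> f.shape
(5, 5)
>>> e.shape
(5, 5)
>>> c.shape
()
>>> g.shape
(5, 5)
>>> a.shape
(5, 19)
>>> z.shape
(5, 5)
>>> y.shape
(19,)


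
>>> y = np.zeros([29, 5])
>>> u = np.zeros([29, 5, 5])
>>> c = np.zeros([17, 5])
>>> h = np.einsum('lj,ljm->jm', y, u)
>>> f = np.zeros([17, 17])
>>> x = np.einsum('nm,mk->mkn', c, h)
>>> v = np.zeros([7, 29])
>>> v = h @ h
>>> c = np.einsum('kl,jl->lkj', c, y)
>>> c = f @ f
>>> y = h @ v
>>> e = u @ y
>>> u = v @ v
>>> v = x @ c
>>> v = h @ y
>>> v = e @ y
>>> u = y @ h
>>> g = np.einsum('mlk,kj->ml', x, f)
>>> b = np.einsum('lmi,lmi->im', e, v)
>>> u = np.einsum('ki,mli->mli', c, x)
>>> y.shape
(5, 5)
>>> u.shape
(5, 5, 17)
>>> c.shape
(17, 17)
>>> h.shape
(5, 5)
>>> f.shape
(17, 17)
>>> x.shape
(5, 5, 17)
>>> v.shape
(29, 5, 5)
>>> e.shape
(29, 5, 5)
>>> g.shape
(5, 5)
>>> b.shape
(5, 5)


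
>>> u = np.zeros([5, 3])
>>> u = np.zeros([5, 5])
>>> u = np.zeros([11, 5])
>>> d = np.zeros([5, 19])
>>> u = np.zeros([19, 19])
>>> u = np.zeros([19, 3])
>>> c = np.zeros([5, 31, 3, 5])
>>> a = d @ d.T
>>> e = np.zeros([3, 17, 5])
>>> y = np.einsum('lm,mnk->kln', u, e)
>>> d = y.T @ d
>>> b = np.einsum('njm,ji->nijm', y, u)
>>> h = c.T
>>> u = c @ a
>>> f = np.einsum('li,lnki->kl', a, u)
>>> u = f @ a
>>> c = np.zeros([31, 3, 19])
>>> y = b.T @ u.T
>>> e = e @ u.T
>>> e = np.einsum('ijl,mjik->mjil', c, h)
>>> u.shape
(3, 5)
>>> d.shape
(17, 19, 19)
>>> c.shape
(31, 3, 19)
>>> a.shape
(5, 5)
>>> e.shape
(5, 3, 31, 19)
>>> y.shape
(17, 19, 3, 3)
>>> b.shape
(5, 3, 19, 17)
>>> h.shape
(5, 3, 31, 5)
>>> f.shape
(3, 5)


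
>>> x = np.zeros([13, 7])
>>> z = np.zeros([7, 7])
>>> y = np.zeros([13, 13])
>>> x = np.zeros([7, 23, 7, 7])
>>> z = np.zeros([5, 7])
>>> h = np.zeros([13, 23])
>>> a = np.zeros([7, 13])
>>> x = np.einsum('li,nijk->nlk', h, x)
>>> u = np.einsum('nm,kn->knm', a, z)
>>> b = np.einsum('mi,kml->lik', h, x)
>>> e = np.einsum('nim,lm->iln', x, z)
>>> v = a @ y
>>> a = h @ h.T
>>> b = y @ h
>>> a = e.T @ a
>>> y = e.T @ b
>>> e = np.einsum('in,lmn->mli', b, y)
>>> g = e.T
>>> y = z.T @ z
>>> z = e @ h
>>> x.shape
(7, 13, 7)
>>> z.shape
(5, 7, 23)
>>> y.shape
(7, 7)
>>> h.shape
(13, 23)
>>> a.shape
(7, 5, 13)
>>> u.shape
(5, 7, 13)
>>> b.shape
(13, 23)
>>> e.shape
(5, 7, 13)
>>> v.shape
(7, 13)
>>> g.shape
(13, 7, 5)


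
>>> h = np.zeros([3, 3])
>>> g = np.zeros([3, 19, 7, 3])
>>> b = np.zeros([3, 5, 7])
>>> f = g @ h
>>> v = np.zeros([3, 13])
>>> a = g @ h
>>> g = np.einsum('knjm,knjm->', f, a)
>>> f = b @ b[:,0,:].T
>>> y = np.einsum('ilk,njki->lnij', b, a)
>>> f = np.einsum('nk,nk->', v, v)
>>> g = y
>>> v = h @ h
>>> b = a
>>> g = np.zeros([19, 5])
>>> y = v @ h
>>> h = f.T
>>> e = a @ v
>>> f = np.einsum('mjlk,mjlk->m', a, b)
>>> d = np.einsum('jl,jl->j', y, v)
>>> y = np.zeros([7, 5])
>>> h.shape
()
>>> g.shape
(19, 5)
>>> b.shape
(3, 19, 7, 3)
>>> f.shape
(3,)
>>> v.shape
(3, 3)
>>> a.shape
(3, 19, 7, 3)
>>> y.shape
(7, 5)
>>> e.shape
(3, 19, 7, 3)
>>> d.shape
(3,)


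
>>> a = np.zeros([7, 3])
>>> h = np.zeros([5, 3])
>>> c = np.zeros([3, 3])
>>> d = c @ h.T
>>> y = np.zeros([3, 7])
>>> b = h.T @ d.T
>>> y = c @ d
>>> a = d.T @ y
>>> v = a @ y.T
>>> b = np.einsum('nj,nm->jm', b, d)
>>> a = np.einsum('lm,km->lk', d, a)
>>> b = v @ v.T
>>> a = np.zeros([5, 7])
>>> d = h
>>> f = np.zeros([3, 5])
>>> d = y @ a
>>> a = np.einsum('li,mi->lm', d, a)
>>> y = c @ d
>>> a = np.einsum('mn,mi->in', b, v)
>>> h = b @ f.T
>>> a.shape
(3, 5)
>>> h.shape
(5, 3)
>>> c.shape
(3, 3)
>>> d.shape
(3, 7)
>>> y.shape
(3, 7)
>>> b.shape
(5, 5)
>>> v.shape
(5, 3)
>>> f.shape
(3, 5)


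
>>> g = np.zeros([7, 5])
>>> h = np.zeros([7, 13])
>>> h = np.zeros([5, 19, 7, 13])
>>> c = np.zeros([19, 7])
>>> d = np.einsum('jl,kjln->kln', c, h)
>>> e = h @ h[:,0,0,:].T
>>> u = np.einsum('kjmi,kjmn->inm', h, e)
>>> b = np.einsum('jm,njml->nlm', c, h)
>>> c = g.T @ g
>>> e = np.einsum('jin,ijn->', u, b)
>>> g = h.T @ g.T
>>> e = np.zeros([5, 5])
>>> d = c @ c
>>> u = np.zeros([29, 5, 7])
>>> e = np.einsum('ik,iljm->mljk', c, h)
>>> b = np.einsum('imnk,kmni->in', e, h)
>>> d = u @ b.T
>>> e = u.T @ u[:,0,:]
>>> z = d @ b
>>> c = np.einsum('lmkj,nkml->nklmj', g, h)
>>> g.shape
(13, 7, 19, 7)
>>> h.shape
(5, 19, 7, 13)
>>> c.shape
(5, 19, 13, 7, 7)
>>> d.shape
(29, 5, 13)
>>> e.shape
(7, 5, 7)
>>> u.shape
(29, 5, 7)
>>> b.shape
(13, 7)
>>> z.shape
(29, 5, 7)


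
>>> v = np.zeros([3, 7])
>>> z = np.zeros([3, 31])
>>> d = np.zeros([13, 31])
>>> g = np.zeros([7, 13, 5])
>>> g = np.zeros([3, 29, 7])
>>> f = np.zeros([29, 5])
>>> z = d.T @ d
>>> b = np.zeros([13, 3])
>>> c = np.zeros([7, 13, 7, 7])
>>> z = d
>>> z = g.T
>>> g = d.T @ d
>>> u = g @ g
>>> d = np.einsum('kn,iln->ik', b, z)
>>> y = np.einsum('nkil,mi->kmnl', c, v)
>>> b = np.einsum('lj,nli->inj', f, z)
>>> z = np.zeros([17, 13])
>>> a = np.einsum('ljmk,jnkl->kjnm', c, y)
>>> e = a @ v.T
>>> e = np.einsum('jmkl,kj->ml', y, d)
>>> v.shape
(3, 7)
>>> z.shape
(17, 13)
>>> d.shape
(7, 13)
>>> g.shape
(31, 31)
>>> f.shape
(29, 5)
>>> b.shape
(3, 7, 5)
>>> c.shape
(7, 13, 7, 7)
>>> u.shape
(31, 31)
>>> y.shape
(13, 3, 7, 7)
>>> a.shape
(7, 13, 3, 7)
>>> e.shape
(3, 7)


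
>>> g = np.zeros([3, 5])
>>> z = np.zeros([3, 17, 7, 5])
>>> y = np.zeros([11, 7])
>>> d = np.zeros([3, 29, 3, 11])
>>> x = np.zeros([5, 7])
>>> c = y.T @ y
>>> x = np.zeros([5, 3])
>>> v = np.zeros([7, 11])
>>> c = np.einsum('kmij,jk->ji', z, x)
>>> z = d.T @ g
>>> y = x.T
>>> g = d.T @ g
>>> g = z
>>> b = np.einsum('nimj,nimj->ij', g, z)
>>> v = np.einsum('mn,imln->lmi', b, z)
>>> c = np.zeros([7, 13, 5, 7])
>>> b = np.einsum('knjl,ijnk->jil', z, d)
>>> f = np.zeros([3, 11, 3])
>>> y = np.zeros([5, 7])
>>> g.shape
(11, 3, 29, 5)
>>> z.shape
(11, 3, 29, 5)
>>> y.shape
(5, 7)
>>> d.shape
(3, 29, 3, 11)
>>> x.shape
(5, 3)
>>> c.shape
(7, 13, 5, 7)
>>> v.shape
(29, 3, 11)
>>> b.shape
(29, 3, 5)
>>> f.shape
(3, 11, 3)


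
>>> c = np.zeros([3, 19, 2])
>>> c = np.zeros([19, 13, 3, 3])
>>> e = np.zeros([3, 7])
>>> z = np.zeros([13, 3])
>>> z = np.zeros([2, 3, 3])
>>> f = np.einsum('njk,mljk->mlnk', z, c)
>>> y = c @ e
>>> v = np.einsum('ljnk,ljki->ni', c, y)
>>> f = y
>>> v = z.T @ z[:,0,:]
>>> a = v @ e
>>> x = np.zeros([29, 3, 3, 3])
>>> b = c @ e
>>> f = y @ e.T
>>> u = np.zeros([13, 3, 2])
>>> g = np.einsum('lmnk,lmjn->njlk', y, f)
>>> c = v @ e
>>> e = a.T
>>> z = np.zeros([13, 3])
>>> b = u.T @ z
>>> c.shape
(3, 3, 7)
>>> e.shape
(7, 3, 3)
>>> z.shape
(13, 3)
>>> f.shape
(19, 13, 3, 3)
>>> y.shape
(19, 13, 3, 7)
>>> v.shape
(3, 3, 3)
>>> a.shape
(3, 3, 7)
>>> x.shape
(29, 3, 3, 3)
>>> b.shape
(2, 3, 3)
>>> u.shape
(13, 3, 2)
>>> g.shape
(3, 3, 19, 7)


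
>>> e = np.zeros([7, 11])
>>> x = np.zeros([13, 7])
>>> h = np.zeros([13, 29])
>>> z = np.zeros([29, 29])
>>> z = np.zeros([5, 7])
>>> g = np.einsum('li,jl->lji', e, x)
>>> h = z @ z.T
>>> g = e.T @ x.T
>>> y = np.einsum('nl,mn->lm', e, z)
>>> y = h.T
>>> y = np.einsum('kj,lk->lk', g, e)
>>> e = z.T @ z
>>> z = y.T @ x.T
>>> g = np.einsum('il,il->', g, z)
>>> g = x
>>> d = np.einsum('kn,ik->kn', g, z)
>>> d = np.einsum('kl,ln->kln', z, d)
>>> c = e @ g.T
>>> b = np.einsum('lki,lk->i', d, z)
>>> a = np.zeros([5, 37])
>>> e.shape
(7, 7)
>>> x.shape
(13, 7)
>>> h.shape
(5, 5)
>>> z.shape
(11, 13)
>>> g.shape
(13, 7)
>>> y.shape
(7, 11)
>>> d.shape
(11, 13, 7)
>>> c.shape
(7, 13)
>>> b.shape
(7,)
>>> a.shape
(5, 37)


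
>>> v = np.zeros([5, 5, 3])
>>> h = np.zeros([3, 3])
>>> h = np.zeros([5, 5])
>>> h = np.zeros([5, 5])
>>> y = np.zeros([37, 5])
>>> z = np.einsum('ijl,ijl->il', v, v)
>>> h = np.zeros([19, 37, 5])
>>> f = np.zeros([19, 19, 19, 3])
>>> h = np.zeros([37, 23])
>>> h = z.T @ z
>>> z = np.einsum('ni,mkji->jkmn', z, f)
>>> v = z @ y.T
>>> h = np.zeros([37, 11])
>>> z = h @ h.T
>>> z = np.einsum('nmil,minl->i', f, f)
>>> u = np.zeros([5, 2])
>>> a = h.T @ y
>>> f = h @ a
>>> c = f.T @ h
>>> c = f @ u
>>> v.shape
(19, 19, 19, 37)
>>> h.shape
(37, 11)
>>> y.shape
(37, 5)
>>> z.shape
(19,)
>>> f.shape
(37, 5)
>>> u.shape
(5, 2)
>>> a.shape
(11, 5)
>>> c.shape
(37, 2)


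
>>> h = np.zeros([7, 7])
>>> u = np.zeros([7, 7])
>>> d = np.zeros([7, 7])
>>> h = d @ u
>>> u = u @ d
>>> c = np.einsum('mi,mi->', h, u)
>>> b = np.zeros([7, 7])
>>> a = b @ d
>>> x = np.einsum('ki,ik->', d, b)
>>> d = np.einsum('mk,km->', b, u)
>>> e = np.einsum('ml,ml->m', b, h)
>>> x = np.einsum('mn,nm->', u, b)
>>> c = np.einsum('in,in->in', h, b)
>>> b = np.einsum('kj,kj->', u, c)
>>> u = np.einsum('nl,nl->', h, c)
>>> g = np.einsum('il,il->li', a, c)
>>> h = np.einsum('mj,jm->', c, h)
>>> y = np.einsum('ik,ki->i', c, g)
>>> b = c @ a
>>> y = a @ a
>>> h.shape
()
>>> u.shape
()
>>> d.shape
()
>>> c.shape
(7, 7)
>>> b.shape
(7, 7)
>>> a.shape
(7, 7)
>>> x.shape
()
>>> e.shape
(7,)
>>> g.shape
(7, 7)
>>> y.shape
(7, 7)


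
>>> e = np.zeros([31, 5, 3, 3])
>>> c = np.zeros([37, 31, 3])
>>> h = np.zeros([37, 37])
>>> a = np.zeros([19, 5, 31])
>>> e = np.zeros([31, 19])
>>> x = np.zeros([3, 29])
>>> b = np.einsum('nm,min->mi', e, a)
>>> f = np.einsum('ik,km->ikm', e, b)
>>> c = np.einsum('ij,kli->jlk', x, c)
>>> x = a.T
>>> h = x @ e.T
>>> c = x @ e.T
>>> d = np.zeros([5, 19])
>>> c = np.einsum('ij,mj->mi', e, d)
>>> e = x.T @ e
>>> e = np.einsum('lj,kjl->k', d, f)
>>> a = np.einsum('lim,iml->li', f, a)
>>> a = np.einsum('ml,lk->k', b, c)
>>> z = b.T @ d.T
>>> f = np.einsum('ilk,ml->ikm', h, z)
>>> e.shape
(31,)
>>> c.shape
(5, 31)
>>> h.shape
(31, 5, 31)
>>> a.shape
(31,)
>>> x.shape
(31, 5, 19)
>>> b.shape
(19, 5)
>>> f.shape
(31, 31, 5)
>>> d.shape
(5, 19)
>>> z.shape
(5, 5)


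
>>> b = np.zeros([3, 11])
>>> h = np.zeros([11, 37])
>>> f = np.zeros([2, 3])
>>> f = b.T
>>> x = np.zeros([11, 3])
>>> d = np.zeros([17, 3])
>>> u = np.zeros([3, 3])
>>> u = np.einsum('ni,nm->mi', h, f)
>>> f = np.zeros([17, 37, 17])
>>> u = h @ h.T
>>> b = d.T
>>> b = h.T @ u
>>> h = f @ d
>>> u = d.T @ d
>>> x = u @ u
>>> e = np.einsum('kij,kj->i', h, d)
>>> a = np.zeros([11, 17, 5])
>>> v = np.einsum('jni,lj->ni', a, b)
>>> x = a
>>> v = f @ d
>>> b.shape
(37, 11)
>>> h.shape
(17, 37, 3)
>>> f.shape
(17, 37, 17)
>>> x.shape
(11, 17, 5)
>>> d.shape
(17, 3)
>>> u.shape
(3, 3)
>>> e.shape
(37,)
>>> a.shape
(11, 17, 5)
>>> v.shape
(17, 37, 3)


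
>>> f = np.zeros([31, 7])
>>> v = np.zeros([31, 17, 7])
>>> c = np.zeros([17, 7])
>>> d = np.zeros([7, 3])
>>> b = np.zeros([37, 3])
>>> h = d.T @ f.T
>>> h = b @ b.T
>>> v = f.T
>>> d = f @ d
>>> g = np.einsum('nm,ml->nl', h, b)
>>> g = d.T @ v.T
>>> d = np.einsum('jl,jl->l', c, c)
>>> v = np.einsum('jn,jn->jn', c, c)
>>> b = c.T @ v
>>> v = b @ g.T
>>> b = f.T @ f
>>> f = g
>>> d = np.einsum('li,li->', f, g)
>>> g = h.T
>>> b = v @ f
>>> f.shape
(3, 7)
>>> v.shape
(7, 3)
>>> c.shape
(17, 7)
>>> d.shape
()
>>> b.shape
(7, 7)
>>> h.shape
(37, 37)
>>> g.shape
(37, 37)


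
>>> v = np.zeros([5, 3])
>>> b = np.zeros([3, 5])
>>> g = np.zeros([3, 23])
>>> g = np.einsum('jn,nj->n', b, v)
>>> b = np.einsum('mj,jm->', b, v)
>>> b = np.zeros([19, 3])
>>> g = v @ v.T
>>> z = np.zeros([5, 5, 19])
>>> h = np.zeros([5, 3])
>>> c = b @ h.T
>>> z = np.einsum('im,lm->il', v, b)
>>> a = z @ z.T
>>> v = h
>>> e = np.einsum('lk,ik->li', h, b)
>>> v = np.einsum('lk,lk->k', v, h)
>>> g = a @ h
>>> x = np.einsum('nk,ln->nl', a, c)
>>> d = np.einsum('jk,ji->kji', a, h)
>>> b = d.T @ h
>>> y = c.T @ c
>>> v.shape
(3,)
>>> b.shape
(3, 5, 3)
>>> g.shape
(5, 3)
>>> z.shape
(5, 19)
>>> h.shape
(5, 3)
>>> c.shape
(19, 5)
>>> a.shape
(5, 5)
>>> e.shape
(5, 19)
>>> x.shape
(5, 19)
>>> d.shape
(5, 5, 3)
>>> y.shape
(5, 5)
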